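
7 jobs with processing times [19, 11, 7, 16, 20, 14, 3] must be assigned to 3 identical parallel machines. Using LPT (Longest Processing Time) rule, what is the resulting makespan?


Sort jobs in decreasing order (LPT): [20, 19, 16, 14, 11, 7, 3]
Assign each job to the least loaded machine:
  Machine 1: jobs [20, 7, 3], load = 30
  Machine 2: jobs [19, 11], load = 30
  Machine 3: jobs [16, 14], load = 30
Makespan = max load = 30

30


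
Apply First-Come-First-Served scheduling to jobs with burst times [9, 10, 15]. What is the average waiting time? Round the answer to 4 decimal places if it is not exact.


FCFS order (as given): [9, 10, 15]
Waiting times:
  Job 1: wait = 0
  Job 2: wait = 9
  Job 3: wait = 19
Sum of waiting times = 28
Average waiting time = 28/3 = 9.3333

9.3333


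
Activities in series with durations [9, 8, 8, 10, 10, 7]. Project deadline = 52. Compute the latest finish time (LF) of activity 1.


LF(activity 1) = deadline - sum of successor durations
Successors: activities 2 through 6 with durations [8, 8, 10, 10, 7]
Sum of successor durations = 43
LF = 52 - 43 = 9

9


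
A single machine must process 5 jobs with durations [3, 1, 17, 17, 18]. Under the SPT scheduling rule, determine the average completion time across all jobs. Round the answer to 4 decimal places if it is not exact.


Sort jobs by processing time (SPT order): [1, 3, 17, 17, 18]
Compute completion times sequentially:
  Job 1: processing = 1, completes at 1
  Job 2: processing = 3, completes at 4
  Job 3: processing = 17, completes at 21
  Job 4: processing = 17, completes at 38
  Job 5: processing = 18, completes at 56
Sum of completion times = 120
Average completion time = 120/5 = 24.0

24.0


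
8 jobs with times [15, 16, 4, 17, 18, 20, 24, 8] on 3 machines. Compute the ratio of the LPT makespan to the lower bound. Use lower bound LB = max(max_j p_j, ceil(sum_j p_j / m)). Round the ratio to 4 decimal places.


LPT order: [24, 20, 18, 17, 16, 15, 8, 4]
Machine loads after assignment: [39, 40, 43]
LPT makespan = 43
Lower bound = max(max_job, ceil(total/3)) = max(24, 41) = 41
Ratio = 43 / 41 = 1.0488

1.0488


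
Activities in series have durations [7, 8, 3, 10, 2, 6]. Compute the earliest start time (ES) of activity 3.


Activity 3 starts after activities 1 through 2 complete.
Predecessor durations: [7, 8]
ES = 7 + 8 = 15

15


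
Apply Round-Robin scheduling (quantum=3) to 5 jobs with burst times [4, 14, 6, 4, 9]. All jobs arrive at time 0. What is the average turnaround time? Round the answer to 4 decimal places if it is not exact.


Time quantum = 3
Execution trace:
  J1 runs 3 units, time = 3
  J2 runs 3 units, time = 6
  J3 runs 3 units, time = 9
  J4 runs 3 units, time = 12
  J5 runs 3 units, time = 15
  J1 runs 1 units, time = 16
  J2 runs 3 units, time = 19
  J3 runs 3 units, time = 22
  J4 runs 1 units, time = 23
  J5 runs 3 units, time = 26
  J2 runs 3 units, time = 29
  J5 runs 3 units, time = 32
  J2 runs 3 units, time = 35
  J2 runs 2 units, time = 37
Finish times: [16, 37, 22, 23, 32]
Average turnaround = 130/5 = 26.0

26.0


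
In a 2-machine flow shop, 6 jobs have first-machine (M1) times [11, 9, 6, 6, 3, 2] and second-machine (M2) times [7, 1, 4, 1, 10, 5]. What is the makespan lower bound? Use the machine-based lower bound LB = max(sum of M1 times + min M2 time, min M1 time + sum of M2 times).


LB1 = sum(M1 times) + min(M2 times) = 37 + 1 = 38
LB2 = min(M1 times) + sum(M2 times) = 2 + 28 = 30
Lower bound = max(LB1, LB2) = max(38, 30) = 38

38


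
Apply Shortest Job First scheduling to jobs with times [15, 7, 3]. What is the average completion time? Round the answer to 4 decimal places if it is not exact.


SJF order (ascending): [3, 7, 15]
Completion times:
  Job 1: burst=3, C=3
  Job 2: burst=7, C=10
  Job 3: burst=15, C=25
Average completion = 38/3 = 12.6667

12.6667


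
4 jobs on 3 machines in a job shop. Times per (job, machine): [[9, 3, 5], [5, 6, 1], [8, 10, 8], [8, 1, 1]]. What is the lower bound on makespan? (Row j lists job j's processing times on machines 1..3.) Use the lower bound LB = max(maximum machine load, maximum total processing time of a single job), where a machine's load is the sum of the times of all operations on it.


Machine loads:
  Machine 1: 9 + 5 + 8 + 8 = 30
  Machine 2: 3 + 6 + 10 + 1 = 20
  Machine 3: 5 + 1 + 8 + 1 = 15
Max machine load = 30
Job totals:
  Job 1: 17
  Job 2: 12
  Job 3: 26
  Job 4: 10
Max job total = 26
Lower bound = max(30, 26) = 30

30


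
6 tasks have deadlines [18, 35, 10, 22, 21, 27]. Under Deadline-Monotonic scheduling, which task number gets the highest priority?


Sort tasks by relative deadline (ascending):
  Task 3: deadline = 10
  Task 1: deadline = 18
  Task 5: deadline = 21
  Task 4: deadline = 22
  Task 6: deadline = 27
  Task 2: deadline = 35
Priority order (highest first): [3, 1, 5, 4, 6, 2]
Highest priority task = 3

3


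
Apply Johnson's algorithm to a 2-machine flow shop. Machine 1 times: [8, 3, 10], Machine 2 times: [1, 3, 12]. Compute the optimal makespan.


Apply Johnson's rule:
  Group 1 (a <= b): [(2, 3, 3), (3, 10, 12)]
  Group 2 (a > b): [(1, 8, 1)]
Optimal job order: [2, 3, 1]
Schedule:
  Job 2: M1 done at 3, M2 done at 6
  Job 3: M1 done at 13, M2 done at 25
  Job 1: M1 done at 21, M2 done at 26
Makespan = 26

26


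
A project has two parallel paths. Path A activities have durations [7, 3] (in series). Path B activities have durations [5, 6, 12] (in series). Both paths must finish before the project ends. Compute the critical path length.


Path A total = 7 + 3 = 10
Path B total = 5 + 6 + 12 = 23
Critical path = longest path = max(10, 23) = 23

23


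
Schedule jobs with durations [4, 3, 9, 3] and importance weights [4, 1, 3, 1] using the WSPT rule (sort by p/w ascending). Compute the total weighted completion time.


Compute p/w ratios and sort ascending (WSPT): [(4, 4), (3, 1), (9, 3), (3, 1)]
Compute weighted completion times:
  Job (p=4,w=4): C=4, w*C=4*4=16
  Job (p=3,w=1): C=7, w*C=1*7=7
  Job (p=9,w=3): C=16, w*C=3*16=48
  Job (p=3,w=1): C=19, w*C=1*19=19
Total weighted completion time = 90

90


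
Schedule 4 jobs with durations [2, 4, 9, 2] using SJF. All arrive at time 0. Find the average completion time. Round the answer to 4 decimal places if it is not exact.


SJF order (ascending): [2, 2, 4, 9]
Completion times:
  Job 1: burst=2, C=2
  Job 2: burst=2, C=4
  Job 3: burst=4, C=8
  Job 4: burst=9, C=17
Average completion = 31/4 = 7.75

7.75


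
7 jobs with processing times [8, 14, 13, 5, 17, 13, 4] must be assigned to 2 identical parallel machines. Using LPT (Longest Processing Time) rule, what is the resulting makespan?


Sort jobs in decreasing order (LPT): [17, 14, 13, 13, 8, 5, 4]
Assign each job to the least loaded machine:
  Machine 1: jobs [17, 13, 5, 4], load = 39
  Machine 2: jobs [14, 13, 8], load = 35
Makespan = max load = 39

39


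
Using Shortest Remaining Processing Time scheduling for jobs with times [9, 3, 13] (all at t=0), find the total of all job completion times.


Since all jobs arrive at t=0, SRPT equals SPT ordering.
SPT order: [3, 9, 13]
Completion times:
  Job 1: p=3, C=3
  Job 2: p=9, C=12
  Job 3: p=13, C=25
Total completion time = 3 + 12 + 25 = 40

40


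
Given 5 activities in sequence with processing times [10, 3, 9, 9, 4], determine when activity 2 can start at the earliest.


Activity 2 starts after activities 1 through 1 complete.
Predecessor durations: [10]
ES = 10 = 10

10


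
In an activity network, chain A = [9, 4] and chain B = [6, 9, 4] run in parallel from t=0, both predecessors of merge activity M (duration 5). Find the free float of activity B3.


ES(B3) = sum of predecessors on chain B = 15
EF(B3) = ES + duration = 15 + 4 = 19
Successor of B3 is M. ES(M) = max(sum(A), sum(B)) = max(13, 19) = 19
Free float = ES(successor) - EF(current) = 19 - 19 = 0

0


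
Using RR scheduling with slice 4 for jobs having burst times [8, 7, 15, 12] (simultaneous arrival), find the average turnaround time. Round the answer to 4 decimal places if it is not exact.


Time quantum = 4
Execution trace:
  J1 runs 4 units, time = 4
  J2 runs 4 units, time = 8
  J3 runs 4 units, time = 12
  J4 runs 4 units, time = 16
  J1 runs 4 units, time = 20
  J2 runs 3 units, time = 23
  J3 runs 4 units, time = 27
  J4 runs 4 units, time = 31
  J3 runs 4 units, time = 35
  J4 runs 4 units, time = 39
  J3 runs 3 units, time = 42
Finish times: [20, 23, 42, 39]
Average turnaround = 124/4 = 31.0

31.0


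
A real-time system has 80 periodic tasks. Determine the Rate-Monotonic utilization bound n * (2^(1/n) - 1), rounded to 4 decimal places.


Compute 2^(1/80) = 1.0087019838
Subtract 1: 1.0087019838 - 1 = 0.0087019838
Multiply by n: 80 * 0.0087019838 = 0.6961587040
Round to 4 dp: 0.6962

0.6962


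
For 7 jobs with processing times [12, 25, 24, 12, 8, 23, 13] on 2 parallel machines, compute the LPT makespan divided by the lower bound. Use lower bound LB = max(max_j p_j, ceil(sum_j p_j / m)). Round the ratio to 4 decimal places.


LPT order: [25, 24, 23, 13, 12, 12, 8]
Machine loads after assignment: [58, 59]
LPT makespan = 59
Lower bound = max(max_job, ceil(total/2)) = max(25, 59) = 59
Ratio = 59 / 59 = 1.0

1.0


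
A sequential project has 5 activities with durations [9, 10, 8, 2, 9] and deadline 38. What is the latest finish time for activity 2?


LF(activity 2) = deadline - sum of successor durations
Successors: activities 3 through 5 with durations [8, 2, 9]
Sum of successor durations = 19
LF = 38 - 19 = 19

19


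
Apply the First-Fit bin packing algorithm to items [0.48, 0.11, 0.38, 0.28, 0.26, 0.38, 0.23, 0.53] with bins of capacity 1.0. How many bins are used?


Place items sequentially using First-Fit:
  Item 0.48 -> new Bin 1
  Item 0.11 -> Bin 1 (now 0.59)
  Item 0.38 -> Bin 1 (now 0.97)
  Item 0.28 -> new Bin 2
  Item 0.26 -> Bin 2 (now 0.54)
  Item 0.38 -> Bin 2 (now 0.92)
  Item 0.23 -> new Bin 3
  Item 0.53 -> Bin 3 (now 0.76)
Total bins used = 3

3


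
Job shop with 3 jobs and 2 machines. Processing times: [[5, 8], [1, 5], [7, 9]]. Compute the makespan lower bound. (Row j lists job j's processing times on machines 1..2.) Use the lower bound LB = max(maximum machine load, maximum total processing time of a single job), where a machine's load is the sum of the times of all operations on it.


Machine loads:
  Machine 1: 5 + 1 + 7 = 13
  Machine 2: 8 + 5 + 9 = 22
Max machine load = 22
Job totals:
  Job 1: 13
  Job 2: 6
  Job 3: 16
Max job total = 16
Lower bound = max(22, 16) = 22

22


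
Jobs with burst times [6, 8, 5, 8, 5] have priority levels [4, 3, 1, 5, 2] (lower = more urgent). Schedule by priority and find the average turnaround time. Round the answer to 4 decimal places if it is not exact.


Sort by priority (ascending = highest first):
Order: [(1, 5), (2, 5), (3, 8), (4, 6), (5, 8)]
Completion times:
  Priority 1, burst=5, C=5
  Priority 2, burst=5, C=10
  Priority 3, burst=8, C=18
  Priority 4, burst=6, C=24
  Priority 5, burst=8, C=32
Average turnaround = 89/5 = 17.8

17.8


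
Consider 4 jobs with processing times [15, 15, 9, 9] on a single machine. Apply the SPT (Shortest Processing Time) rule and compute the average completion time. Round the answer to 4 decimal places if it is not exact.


Sort jobs by processing time (SPT order): [9, 9, 15, 15]
Compute completion times sequentially:
  Job 1: processing = 9, completes at 9
  Job 2: processing = 9, completes at 18
  Job 3: processing = 15, completes at 33
  Job 4: processing = 15, completes at 48
Sum of completion times = 108
Average completion time = 108/4 = 27.0

27.0


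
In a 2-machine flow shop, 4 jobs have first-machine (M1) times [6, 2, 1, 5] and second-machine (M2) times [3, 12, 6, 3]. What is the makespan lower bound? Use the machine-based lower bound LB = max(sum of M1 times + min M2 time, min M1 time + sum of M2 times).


LB1 = sum(M1 times) + min(M2 times) = 14 + 3 = 17
LB2 = min(M1 times) + sum(M2 times) = 1 + 24 = 25
Lower bound = max(LB1, LB2) = max(17, 25) = 25

25


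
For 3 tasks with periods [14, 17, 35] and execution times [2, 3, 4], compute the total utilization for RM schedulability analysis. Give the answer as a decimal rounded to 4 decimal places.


Compute individual utilizations (exact fractions):
  Task 1: C/T = 2/14 = 1/7 (approx. 0.1429)
  Task 2: C/T = 3/17 (approx. 0.1765)
  Task 3: C/T = 4/35 (approx. 0.1143)
Total utilization U = 1/7 + 3/17 + 4/35 = 258/595
Rounded to 4 decimal places: U = 0.4336
RM (Liu & Layland) bound for 3 tasks = 0.779763; compare with U = 258/595 (approx. 0.433613)
U <= bound, so schedulable by RM sufficient condition.

0.4336


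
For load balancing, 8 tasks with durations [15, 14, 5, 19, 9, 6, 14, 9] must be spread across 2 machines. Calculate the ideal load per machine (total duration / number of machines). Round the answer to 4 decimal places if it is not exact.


Total processing time = 15 + 14 + 5 + 19 + 9 + 6 + 14 + 9 = 91
Number of machines = 2
Ideal balanced load = 91 / 2 = 45.5

45.5


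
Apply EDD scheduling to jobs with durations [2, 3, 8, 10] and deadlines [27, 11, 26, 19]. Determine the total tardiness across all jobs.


Sort by due date (EDD order): [(3, 11), (10, 19), (8, 26), (2, 27)]
Compute completion times and tardiness:
  Job 1: p=3, d=11, C=3, tardiness=max(0,3-11)=0
  Job 2: p=10, d=19, C=13, tardiness=max(0,13-19)=0
  Job 3: p=8, d=26, C=21, tardiness=max(0,21-26)=0
  Job 4: p=2, d=27, C=23, tardiness=max(0,23-27)=0
Total tardiness = 0

0


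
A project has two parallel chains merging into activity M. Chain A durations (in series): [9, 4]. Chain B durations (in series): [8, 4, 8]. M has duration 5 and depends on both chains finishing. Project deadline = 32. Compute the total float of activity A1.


Forward pass: ES(A1) = sum of predecessors on chain A = 0
EF = ES + duration = 0 + 9 = 9
Backward pass: LF(M) = deadline = 32; LS(M) = 32 - 5 = 27
LF(A1) = LS(M) - sum(successors on chain A) = 27 - 4 = 23
LS = LF - duration = 23 - 9 = 14
Total float = LS - ES = 14 - 0 = 14

14


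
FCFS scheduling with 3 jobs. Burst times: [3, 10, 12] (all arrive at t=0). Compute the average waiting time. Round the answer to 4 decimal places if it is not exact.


FCFS order (as given): [3, 10, 12]
Waiting times:
  Job 1: wait = 0
  Job 2: wait = 3
  Job 3: wait = 13
Sum of waiting times = 16
Average waiting time = 16/3 = 5.3333

5.3333


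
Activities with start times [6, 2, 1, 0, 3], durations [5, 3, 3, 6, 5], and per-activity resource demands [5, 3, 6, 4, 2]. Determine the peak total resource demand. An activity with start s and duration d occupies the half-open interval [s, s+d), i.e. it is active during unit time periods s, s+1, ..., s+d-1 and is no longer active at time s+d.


Each activity i is active on [start_i, start_i + duration_i).
Compute total resource usage per time slot:
  t=0: active resources = [4], total = 4
  t=1: active resources = [6, 4], total = 10
  t=2: active resources = [3, 6, 4], total = 13
  t=3: active resources = [3, 6, 4, 2], total = 15
  t=4: active resources = [3, 4, 2], total = 9
  t=5: active resources = [4, 2], total = 6
  t=6: active resources = [5, 2], total = 7
  t=7: active resources = [5, 2], total = 7
  t=8: active resources = [5], total = 5
  t=9: active resources = [5], total = 5
  t=10: active resources = [5], total = 5
Peak resource demand = 15

15


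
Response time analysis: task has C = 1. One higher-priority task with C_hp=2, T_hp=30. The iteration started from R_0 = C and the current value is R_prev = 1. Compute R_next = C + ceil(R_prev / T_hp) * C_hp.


R_next = C + ceil(R_prev / T_hp) * C_hp
ceil(1 / 30) = ceil(0.0333) = 1
Interference = 1 * 2 = 2
R_next = 1 + 2 = 3

3


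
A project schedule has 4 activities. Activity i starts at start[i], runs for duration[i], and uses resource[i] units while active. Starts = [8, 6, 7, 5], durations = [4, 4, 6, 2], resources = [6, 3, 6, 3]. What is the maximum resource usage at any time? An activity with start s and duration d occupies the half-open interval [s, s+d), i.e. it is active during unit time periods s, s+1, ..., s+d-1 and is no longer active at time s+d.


Each activity i is active on [start_i, start_i + duration_i).
Compute total resource usage per time slot:
  t=0: active resources = [], total = 0
  t=1: active resources = [], total = 0
  t=2: active resources = [], total = 0
  t=3: active resources = [], total = 0
  t=4: active resources = [], total = 0
  t=5: active resources = [3], total = 3
  t=6: active resources = [3, 3], total = 6
  t=7: active resources = [3, 6], total = 9
  t=8: active resources = [6, 3, 6], total = 15
  t=9: active resources = [6, 3, 6], total = 15
  t=10: active resources = [6, 6], total = 12
  t=11: active resources = [6, 6], total = 12
  t=12: active resources = [6], total = 6
Peak resource demand = 15

15


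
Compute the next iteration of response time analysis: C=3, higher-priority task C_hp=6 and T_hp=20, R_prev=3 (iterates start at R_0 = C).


R_next = C + ceil(R_prev / T_hp) * C_hp
ceil(3 / 20) = ceil(0.15) = 1
Interference = 1 * 6 = 6
R_next = 3 + 6 = 9

9


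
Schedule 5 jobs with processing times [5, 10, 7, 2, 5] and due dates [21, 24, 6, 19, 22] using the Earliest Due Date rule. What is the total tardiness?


Sort by due date (EDD order): [(7, 6), (2, 19), (5, 21), (5, 22), (10, 24)]
Compute completion times and tardiness:
  Job 1: p=7, d=6, C=7, tardiness=max(0,7-6)=1
  Job 2: p=2, d=19, C=9, tardiness=max(0,9-19)=0
  Job 3: p=5, d=21, C=14, tardiness=max(0,14-21)=0
  Job 4: p=5, d=22, C=19, tardiness=max(0,19-22)=0
  Job 5: p=10, d=24, C=29, tardiness=max(0,29-24)=5
Total tardiness = 6

6


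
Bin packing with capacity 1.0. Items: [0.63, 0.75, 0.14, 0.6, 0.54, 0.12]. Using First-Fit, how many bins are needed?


Place items sequentially using First-Fit:
  Item 0.63 -> new Bin 1
  Item 0.75 -> new Bin 2
  Item 0.14 -> Bin 1 (now 0.77)
  Item 0.6 -> new Bin 3
  Item 0.54 -> new Bin 4
  Item 0.12 -> Bin 1 (now 0.89)
Total bins used = 4

4


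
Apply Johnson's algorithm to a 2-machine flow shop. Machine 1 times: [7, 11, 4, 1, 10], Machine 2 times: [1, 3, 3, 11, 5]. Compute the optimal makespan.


Apply Johnson's rule:
  Group 1 (a <= b): [(4, 1, 11)]
  Group 2 (a > b): [(5, 10, 5), (2, 11, 3), (3, 4, 3), (1, 7, 1)]
Optimal job order: [4, 5, 2, 3, 1]
Schedule:
  Job 4: M1 done at 1, M2 done at 12
  Job 5: M1 done at 11, M2 done at 17
  Job 2: M1 done at 22, M2 done at 25
  Job 3: M1 done at 26, M2 done at 29
  Job 1: M1 done at 33, M2 done at 34
Makespan = 34

34


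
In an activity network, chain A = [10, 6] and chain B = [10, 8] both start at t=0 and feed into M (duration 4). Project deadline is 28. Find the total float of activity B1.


Forward pass: ES(B1) = sum of predecessors on chain B = 0
EF = ES + duration = 0 + 10 = 10
Backward pass: LF(M) = deadline = 28; LS(M) = 28 - 4 = 24
LF(B1) = LS(M) - sum(successors on chain B) = 24 - 8 = 16
LS = LF - duration = 16 - 10 = 6
Total float = LS - ES = 6 - 0 = 6

6


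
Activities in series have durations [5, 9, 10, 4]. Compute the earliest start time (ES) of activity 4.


Activity 4 starts after activities 1 through 3 complete.
Predecessor durations: [5, 9, 10]
ES = 5 + 9 + 10 = 24

24


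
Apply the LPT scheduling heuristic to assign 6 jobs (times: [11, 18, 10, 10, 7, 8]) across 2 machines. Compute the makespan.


Sort jobs in decreasing order (LPT): [18, 11, 10, 10, 8, 7]
Assign each job to the least loaded machine:
  Machine 1: jobs [18, 10, 7], load = 35
  Machine 2: jobs [11, 10, 8], load = 29
Makespan = max load = 35

35


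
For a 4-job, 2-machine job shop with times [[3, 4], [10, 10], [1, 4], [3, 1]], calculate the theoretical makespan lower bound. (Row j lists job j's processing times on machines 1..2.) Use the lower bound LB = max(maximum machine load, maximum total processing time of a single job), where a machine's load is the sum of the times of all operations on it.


Machine loads:
  Machine 1: 3 + 10 + 1 + 3 = 17
  Machine 2: 4 + 10 + 4 + 1 = 19
Max machine load = 19
Job totals:
  Job 1: 7
  Job 2: 20
  Job 3: 5
  Job 4: 4
Max job total = 20
Lower bound = max(19, 20) = 20

20


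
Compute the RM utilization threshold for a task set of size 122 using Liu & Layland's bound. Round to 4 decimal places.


Compute 2^(1/122) = 1.0056977048
Subtract 1: 1.0056977048 - 1 = 0.0056977048
Multiply by n: 122 * 0.0056977048 = 0.6951199856
Round to 4 dp: 0.6951

0.6951


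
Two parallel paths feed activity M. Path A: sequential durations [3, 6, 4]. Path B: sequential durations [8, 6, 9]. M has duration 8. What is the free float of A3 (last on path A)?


ES(A3) = sum of predecessors on chain A = 9
EF(A3) = ES + duration = 9 + 4 = 13
Successor of A3 is M. ES(M) = max(sum(A), sum(B)) = max(13, 23) = 23
Free float = ES(successor) - EF(current) = 23 - 13 = 10

10


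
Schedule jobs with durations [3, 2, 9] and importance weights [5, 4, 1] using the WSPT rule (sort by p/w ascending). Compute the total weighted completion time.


Compute p/w ratios and sort ascending (WSPT): [(2, 4), (3, 5), (9, 1)]
Compute weighted completion times:
  Job (p=2,w=4): C=2, w*C=4*2=8
  Job (p=3,w=5): C=5, w*C=5*5=25
  Job (p=9,w=1): C=14, w*C=1*14=14
Total weighted completion time = 47

47


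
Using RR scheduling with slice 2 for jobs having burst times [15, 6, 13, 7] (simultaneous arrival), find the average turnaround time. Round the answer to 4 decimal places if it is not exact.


Time quantum = 2
Execution trace:
  J1 runs 2 units, time = 2
  J2 runs 2 units, time = 4
  J3 runs 2 units, time = 6
  J4 runs 2 units, time = 8
  J1 runs 2 units, time = 10
  J2 runs 2 units, time = 12
  J3 runs 2 units, time = 14
  J4 runs 2 units, time = 16
  J1 runs 2 units, time = 18
  J2 runs 2 units, time = 20
  J3 runs 2 units, time = 22
  J4 runs 2 units, time = 24
  J1 runs 2 units, time = 26
  J3 runs 2 units, time = 28
  J4 runs 1 units, time = 29
  J1 runs 2 units, time = 31
  J3 runs 2 units, time = 33
  J1 runs 2 units, time = 35
  J3 runs 2 units, time = 37
  J1 runs 2 units, time = 39
  J3 runs 1 units, time = 40
  J1 runs 1 units, time = 41
Finish times: [41, 20, 40, 29]
Average turnaround = 130/4 = 32.5

32.5


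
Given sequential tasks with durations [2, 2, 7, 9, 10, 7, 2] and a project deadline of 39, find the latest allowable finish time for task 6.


LF(activity 6) = deadline - sum of successor durations
Successors: activities 7 through 7 with durations [2]
Sum of successor durations = 2
LF = 39 - 2 = 37

37


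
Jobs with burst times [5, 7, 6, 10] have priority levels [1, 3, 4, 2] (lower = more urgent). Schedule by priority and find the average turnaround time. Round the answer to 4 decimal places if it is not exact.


Sort by priority (ascending = highest first):
Order: [(1, 5), (2, 10), (3, 7), (4, 6)]
Completion times:
  Priority 1, burst=5, C=5
  Priority 2, burst=10, C=15
  Priority 3, burst=7, C=22
  Priority 4, burst=6, C=28
Average turnaround = 70/4 = 17.5

17.5


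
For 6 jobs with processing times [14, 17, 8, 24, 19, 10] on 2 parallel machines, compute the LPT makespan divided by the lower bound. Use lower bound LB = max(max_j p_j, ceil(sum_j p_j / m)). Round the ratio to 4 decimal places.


LPT order: [24, 19, 17, 14, 10, 8]
Machine loads after assignment: [46, 46]
LPT makespan = 46
Lower bound = max(max_job, ceil(total/2)) = max(24, 46) = 46
Ratio = 46 / 46 = 1.0

1.0


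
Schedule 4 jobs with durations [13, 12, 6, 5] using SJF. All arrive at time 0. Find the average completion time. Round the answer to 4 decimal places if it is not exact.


SJF order (ascending): [5, 6, 12, 13]
Completion times:
  Job 1: burst=5, C=5
  Job 2: burst=6, C=11
  Job 3: burst=12, C=23
  Job 4: burst=13, C=36
Average completion = 75/4 = 18.75

18.75


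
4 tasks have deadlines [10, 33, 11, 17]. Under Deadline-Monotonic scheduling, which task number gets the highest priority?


Sort tasks by relative deadline (ascending):
  Task 1: deadline = 10
  Task 3: deadline = 11
  Task 4: deadline = 17
  Task 2: deadline = 33
Priority order (highest first): [1, 3, 4, 2]
Highest priority task = 1

1


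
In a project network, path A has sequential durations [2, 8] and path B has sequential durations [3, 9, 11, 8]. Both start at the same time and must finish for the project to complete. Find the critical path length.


Path A total = 2 + 8 = 10
Path B total = 3 + 9 + 11 + 8 = 31
Critical path = longest path = max(10, 31) = 31

31


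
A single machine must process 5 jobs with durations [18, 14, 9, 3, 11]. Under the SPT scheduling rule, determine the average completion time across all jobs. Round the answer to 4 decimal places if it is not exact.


Sort jobs by processing time (SPT order): [3, 9, 11, 14, 18]
Compute completion times sequentially:
  Job 1: processing = 3, completes at 3
  Job 2: processing = 9, completes at 12
  Job 3: processing = 11, completes at 23
  Job 4: processing = 14, completes at 37
  Job 5: processing = 18, completes at 55
Sum of completion times = 130
Average completion time = 130/5 = 26.0

26.0


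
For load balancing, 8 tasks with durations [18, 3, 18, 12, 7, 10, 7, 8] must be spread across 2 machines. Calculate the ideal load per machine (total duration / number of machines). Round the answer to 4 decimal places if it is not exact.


Total processing time = 18 + 3 + 18 + 12 + 7 + 10 + 7 + 8 = 83
Number of machines = 2
Ideal balanced load = 83 / 2 = 41.5

41.5


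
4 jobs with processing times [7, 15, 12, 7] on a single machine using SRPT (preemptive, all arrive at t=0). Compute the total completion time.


Since all jobs arrive at t=0, SRPT equals SPT ordering.
SPT order: [7, 7, 12, 15]
Completion times:
  Job 1: p=7, C=7
  Job 2: p=7, C=14
  Job 3: p=12, C=26
  Job 4: p=15, C=41
Total completion time = 7 + 14 + 26 + 41 = 88

88


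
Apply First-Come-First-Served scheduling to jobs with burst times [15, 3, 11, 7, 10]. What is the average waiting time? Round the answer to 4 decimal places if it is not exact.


FCFS order (as given): [15, 3, 11, 7, 10]
Waiting times:
  Job 1: wait = 0
  Job 2: wait = 15
  Job 3: wait = 18
  Job 4: wait = 29
  Job 5: wait = 36
Sum of waiting times = 98
Average waiting time = 98/5 = 19.6

19.6


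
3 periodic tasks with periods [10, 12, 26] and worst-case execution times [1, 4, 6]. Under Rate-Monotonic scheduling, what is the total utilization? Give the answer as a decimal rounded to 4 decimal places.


Compute individual utilizations (exact fractions):
  Task 1: C/T = 1/10 (approx. 0.1)
  Task 2: C/T = 4/12 = 1/3 (approx. 0.3333)
  Task 3: C/T = 6/26 = 3/13 (approx. 0.2308)
Total utilization U = 1/10 + 1/3 + 3/13 = 259/390
Rounded to 4 decimal places: U = 0.6641
RM (Liu & Layland) bound for 3 tasks = 0.779763; compare with U = 259/390 (approx. 0.664103)
U <= bound, so schedulable by RM sufficient condition.

0.6641


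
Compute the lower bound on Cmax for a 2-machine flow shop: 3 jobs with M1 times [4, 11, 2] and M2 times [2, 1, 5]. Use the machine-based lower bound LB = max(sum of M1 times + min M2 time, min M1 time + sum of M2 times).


LB1 = sum(M1 times) + min(M2 times) = 17 + 1 = 18
LB2 = min(M1 times) + sum(M2 times) = 2 + 8 = 10
Lower bound = max(LB1, LB2) = max(18, 10) = 18

18


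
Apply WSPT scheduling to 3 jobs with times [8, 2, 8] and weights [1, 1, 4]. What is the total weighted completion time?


Compute p/w ratios and sort ascending (WSPT): [(2, 1), (8, 4), (8, 1)]
Compute weighted completion times:
  Job (p=2,w=1): C=2, w*C=1*2=2
  Job (p=8,w=4): C=10, w*C=4*10=40
  Job (p=8,w=1): C=18, w*C=1*18=18
Total weighted completion time = 60

60


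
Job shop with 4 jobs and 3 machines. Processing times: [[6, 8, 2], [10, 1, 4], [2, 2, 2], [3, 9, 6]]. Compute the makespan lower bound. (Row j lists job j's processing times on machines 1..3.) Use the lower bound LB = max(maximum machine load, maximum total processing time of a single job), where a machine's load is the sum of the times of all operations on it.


Machine loads:
  Machine 1: 6 + 10 + 2 + 3 = 21
  Machine 2: 8 + 1 + 2 + 9 = 20
  Machine 3: 2 + 4 + 2 + 6 = 14
Max machine load = 21
Job totals:
  Job 1: 16
  Job 2: 15
  Job 3: 6
  Job 4: 18
Max job total = 18
Lower bound = max(21, 18) = 21

21


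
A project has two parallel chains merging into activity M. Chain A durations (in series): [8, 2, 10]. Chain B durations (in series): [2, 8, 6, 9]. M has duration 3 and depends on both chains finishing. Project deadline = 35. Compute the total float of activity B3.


Forward pass: ES(B3) = sum of predecessors on chain B = 10
EF = ES + duration = 10 + 6 = 16
Backward pass: LF(M) = deadline = 35; LS(M) = 35 - 3 = 32
LF(B3) = LS(M) - sum(successors on chain B) = 32 - 9 = 23
LS = LF - duration = 23 - 6 = 17
Total float = LS - ES = 17 - 10 = 7

7


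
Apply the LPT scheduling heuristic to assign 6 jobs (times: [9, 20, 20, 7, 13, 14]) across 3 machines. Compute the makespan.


Sort jobs in decreasing order (LPT): [20, 20, 14, 13, 9, 7]
Assign each job to the least loaded machine:
  Machine 1: jobs [20, 9], load = 29
  Machine 2: jobs [20, 7], load = 27
  Machine 3: jobs [14, 13], load = 27
Makespan = max load = 29

29


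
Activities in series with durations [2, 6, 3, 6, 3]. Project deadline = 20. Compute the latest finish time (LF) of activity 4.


LF(activity 4) = deadline - sum of successor durations
Successors: activities 5 through 5 with durations [3]
Sum of successor durations = 3
LF = 20 - 3 = 17

17


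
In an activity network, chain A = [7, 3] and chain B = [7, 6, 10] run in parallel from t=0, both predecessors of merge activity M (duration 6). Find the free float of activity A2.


ES(A2) = sum of predecessors on chain A = 7
EF(A2) = ES + duration = 7 + 3 = 10
Successor of A2 is M. ES(M) = max(sum(A), sum(B)) = max(10, 23) = 23
Free float = ES(successor) - EF(current) = 23 - 10 = 13

13


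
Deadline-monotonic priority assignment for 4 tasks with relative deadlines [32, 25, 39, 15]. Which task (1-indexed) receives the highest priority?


Sort tasks by relative deadline (ascending):
  Task 4: deadline = 15
  Task 2: deadline = 25
  Task 1: deadline = 32
  Task 3: deadline = 39
Priority order (highest first): [4, 2, 1, 3]
Highest priority task = 4

4


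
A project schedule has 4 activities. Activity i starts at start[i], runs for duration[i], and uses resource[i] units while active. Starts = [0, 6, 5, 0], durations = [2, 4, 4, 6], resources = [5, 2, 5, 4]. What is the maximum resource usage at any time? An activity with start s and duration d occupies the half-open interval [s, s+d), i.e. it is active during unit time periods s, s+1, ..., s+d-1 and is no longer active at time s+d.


Each activity i is active on [start_i, start_i + duration_i).
Compute total resource usage per time slot:
  t=0: active resources = [5, 4], total = 9
  t=1: active resources = [5, 4], total = 9
  t=2: active resources = [4], total = 4
  t=3: active resources = [4], total = 4
  t=4: active resources = [4], total = 4
  t=5: active resources = [5, 4], total = 9
  t=6: active resources = [2, 5], total = 7
  t=7: active resources = [2, 5], total = 7
  t=8: active resources = [2, 5], total = 7
  t=9: active resources = [2], total = 2
Peak resource demand = 9

9


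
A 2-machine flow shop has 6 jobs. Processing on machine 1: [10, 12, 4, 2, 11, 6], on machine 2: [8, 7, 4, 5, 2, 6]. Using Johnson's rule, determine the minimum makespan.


Apply Johnson's rule:
  Group 1 (a <= b): [(4, 2, 5), (3, 4, 4), (6, 6, 6)]
  Group 2 (a > b): [(1, 10, 8), (2, 12, 7), (5, 11, 2)]
Optimal job order: [4, 3, 6, 1, 2, 5]
Schedule:
  Job 4: M1 done at 2, M2 done at 7
  Job 3: M1 done at 6, M2 done at 11
  Job 6: M1 done at 12, M2 done at 18
  Job 1: M1 done at 22, M2 done at 30
  Job 2: M1 done at 34, M2 done at 41
  Job 5: M1 done at 45, M2 done at 47
Makespan = 47

47


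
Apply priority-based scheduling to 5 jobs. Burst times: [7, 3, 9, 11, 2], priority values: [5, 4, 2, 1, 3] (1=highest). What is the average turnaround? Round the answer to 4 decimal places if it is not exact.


Sort by priority (ascending = highest first):
Order: [(1, 11), (2, 9), (3, 2), (4, 3), (5, 7)]
Completion times:
  Priority 1, burst=11, C=11
  Priority 2, burst=9, C=20
  Priority 3, burst=2, C=22
  Priority 4, burst=3, C=25
  Priority 5, burst=7, C=32
Average turnaround = 110/5 = 22.0

22.0


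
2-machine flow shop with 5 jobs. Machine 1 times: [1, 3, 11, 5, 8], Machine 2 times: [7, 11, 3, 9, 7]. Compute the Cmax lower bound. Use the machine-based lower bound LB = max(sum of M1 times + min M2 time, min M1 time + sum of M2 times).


LB1 = sum(M1 times) + min(M2 times) = 28 + 3 = 31
LB2 = min(M1 times) + sum(M2 times) = 1 + 37 = 38
Lower bound = max(LB1, LB2) = max(31, 38) = 38

38


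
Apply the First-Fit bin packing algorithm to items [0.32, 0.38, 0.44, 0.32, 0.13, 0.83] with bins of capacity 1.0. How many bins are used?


Place items sequentially using First-Fit:
  Item 0.32 -> new Bin 1
  Item 0.38 -> Bin 1 (now 0.7)
  Item 0.44 -> new Bin 2
  Item 0.32 -> Bin 2 (now 0.76)
  Item 0.13 -> Bin 1 (now 0.83)
  Item 0.83 -> new Bin 3
Total bins used = 3

3


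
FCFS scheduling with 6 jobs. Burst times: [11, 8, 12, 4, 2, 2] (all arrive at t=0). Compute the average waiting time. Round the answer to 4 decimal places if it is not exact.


FCFS order (as given): [11, 8, 12, 4, 2, 2]
Waiting times:
  Job 1: wait = 0
  Job 2: wait = 11
  Job 3: wait = 19
  Job 4: wait = 31
  Job 5: wait = 35
  Job 6: wait = 37
Sum of waiting times = 133
Average waiting time = 133/6 = 22.1667

22.1667


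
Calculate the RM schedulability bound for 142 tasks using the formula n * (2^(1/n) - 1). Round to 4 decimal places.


Compute 2^(1/142) = 1.0048932512
Subtract 1: 1.0048932512 - 1 = 0.0048932512
Multiply by n: 142 * 0.0048932512 = 0.6948416704
Round to 4 dp: 0.6948

0.6948


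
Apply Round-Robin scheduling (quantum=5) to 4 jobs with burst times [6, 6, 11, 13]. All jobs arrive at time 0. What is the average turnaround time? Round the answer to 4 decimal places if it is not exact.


Time quantum = 5
Execution trace:
  J1 runs 5 units, time = 5
  J2 runs 5 units, time = 10
  J3 runs 5 units, time = 15
  J4 runs 5 units, time = 20
  J1 runs 1 units, time = 21
  J2 runs 1 units, time = 22
  J3 runs 5 units, time = 27
  J4 runs 5 units, time = 32
  J3 runs 1 units, time = 33
  J4 runs 3 units, time = 36
Finish times: [21, 22, 33, 36]
Average turnaround = 112/4 = 28.0

28.0


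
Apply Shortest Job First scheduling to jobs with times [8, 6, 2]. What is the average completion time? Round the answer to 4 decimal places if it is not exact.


SJF order (ascending): [2, 6, 8]
Completion times:
  Job 1: burst=2, C=2
  Job 2: burst=6, C=8
  Job 3: burst=8, C=16
Average completion = 26/3 = 8.6667

8.6667


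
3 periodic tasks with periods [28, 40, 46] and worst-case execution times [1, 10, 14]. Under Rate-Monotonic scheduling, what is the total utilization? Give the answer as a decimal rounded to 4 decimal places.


Compute individual utilizations (exact fractions):
  Task 1: C/T = 1/28 (approx. 0.0357)
  Task 2: C/T = 10/40 = 1/4 (approx. 0.25)
  Task 3: C/T = 14/46 = 7/23 (approx. 0.3043)
Total utilization U = 1/28 + 1/4 + 7/23 = 95/161
Rounded to 4 decimal places: U = 0.5901
RM (Liu & Layland) bound for 3 tasks = 0.779763; compare with U = 95/161 (approx. 0.590062)
U <= bound, so schedulable by RM sufficient condition.

0.5901


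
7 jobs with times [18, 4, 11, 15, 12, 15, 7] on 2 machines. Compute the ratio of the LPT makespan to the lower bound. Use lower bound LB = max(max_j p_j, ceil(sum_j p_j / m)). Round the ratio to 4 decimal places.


LPT order: [18, 15, 15, 12, 11, 7, 4]
Machine loads after assignment: [41, 41]
LPT makespan = 41
Lower bound = max(max_job, ceil(total/2)) = max(18, 41) = 41
Ratio = 41 / 41 = 1.0

1.0


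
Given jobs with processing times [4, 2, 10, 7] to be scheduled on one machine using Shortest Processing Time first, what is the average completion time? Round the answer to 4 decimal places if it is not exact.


Sort jobs by processing time (SPT order): [2, 4, 7, 10]
Compute completion times sequentially:
  Job 1: processing = 2, completes at 2
  Job 2: processing = 4, completes at 6
  Job 3: processing = 7, completes at 13
  Job 4: processing = 10, completes at 23
Sum of completion times = 44
Average completion time = 44/4 = 11.0

11.0


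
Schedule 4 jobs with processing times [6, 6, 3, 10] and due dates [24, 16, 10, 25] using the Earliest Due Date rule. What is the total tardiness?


Sort by due date (EDD order): [(3, 10), (6, 16), (6, 24), (10, 25)]
Compute completion times and tardiness:
  Job 1: p=3, d=10, C=3, tardiness=max(0,3-10)=0
  Job 2: p=6, d=16, C=9, tardiness=max(0,9-16)=0
  Job 3: p=6, d=24, C=15, tardiness=max(0,15-24)=0
  Job 4: p=10, d=25, C=25, tardiness=max(0,25-25)=0
Total tardiness = 0

0


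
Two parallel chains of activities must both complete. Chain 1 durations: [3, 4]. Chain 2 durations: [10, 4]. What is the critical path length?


Path A total = 3 + 4 = 7
Path B total = 10 + 4 = 14
Critical path = longest path = max(7, 14) = 14

14


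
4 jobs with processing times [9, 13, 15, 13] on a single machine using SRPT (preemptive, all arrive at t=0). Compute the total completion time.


Since all jobs arrive at t=0, SRPT equals SPT ordering.
SPT order: [9, 13, 13, 15]
Completion times:
  Job 1: p=9, C=9
  Job 2: p=13, C=22
  Job 3: p=13, C=35
  Job 4: p=15, C=50
Total completion time = 9 + 22 + 35 + 50 = 116

116


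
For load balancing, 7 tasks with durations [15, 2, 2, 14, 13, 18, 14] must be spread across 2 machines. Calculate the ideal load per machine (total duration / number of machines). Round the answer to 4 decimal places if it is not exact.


Total processing time = 15 + 2 + 2 + 14 + 13 + 18 + 14 = 78
Number of machines = 2
Ideal balanced load = 78 / 2 = 39.0

39.0


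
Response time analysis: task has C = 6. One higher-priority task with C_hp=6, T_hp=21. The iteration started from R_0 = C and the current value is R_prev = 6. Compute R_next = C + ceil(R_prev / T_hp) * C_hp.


R_next = C + ceil(R_prev / T_hp) * C_hp
ceil(6 / 21) = ceil(0.2857) = 1
Interference = 1 * 6 = 6
R_next = 6 + 6 = 12

12


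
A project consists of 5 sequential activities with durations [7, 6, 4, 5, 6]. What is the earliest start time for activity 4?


Activity 4 starts after activities 1 through 3 complete.
Predecessor durations: [7, 6, 4]
ES = 7 + 6 + 4 = 17

17


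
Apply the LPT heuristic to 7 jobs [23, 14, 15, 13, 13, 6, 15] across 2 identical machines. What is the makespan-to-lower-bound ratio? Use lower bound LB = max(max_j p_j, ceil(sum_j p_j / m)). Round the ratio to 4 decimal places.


LPT order: [23, 15, 15, 14, 13, 13, 6]
Machine loads after assignment: [50, 49]
LPT makespan = 50
Lower bound = max(max_job, ceil(total/2)) = max(23, 50) = 50
Ratio = 50 / 50 = 1.0

1.0


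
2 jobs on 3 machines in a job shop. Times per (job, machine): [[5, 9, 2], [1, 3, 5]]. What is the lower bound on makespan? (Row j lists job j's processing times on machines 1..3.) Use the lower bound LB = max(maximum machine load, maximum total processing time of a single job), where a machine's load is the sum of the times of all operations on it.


Machine loads:
  Machine 1: 5 + 1 = 6
  Machine 2: 9 + 3 = 12
  Machine 3: 2 + 5 = 7
Max machine load = 12
Job totals:
  Job 1: 16
  Job 2: 9
Max job total = 16
Lower bound = max(12, 16) = 16

16


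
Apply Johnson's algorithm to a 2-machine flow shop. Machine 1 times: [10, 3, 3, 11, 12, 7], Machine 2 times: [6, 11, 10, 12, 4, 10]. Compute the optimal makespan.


Apply Johnson's rule:
  Group 1 (a <= b): [(2, 3, 11), (3, 3, 10), (6, 7, 10), (4, 11, 12)]
  Group 2 (a > b): [(1, 10, 6), (5, 12, 4)]
Optimal job order: [2, 3, 6, 4, 1, 5]
Schedule:
  Job 2: M1 done at 3, M2 done at 14
  Job 3: M1 done at 6, M2 done at 24
  Job 6: M1 done at 13, M2 done at 34
  Job 4: M1 done at 24, M2 done at 46
  Job 1: M1 done at 34, M2 done at 52
  Job 5: M1 done at 46, M2 done at 56
Makespan = 56

56
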